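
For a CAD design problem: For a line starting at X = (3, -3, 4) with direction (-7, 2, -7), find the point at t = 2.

P(t) = X + t·d
  = (3 + (-7)·2, -3 + 2·2, 4 + (-7)·2)
  = (3 - 14, -3 + 4, 4 - 14)
  = (-11, 1, -10)

(-11, 1, -10)


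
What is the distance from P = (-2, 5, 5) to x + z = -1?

distance = |a·x₀ + b·y₀ + c·z₀ - d| / √(a² + b² + c²)
  = |1·(-2) + 0·5 + 1·5 - (-1)| / √(1² + 0² + 1²)
  = |-2 + 0 + 5 + 1| / √(1 + 0 + 1)
  = |4| / √2
  = 4 / 1.414
  ≈ 2.828

2.828


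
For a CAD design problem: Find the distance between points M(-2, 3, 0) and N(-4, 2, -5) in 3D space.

d = √[(x₂-x₁)² + (y₂-y₁)² + (z₂-z₁)²]
  = √[(-2)² + (-1)² + (-5)²]
  = √[4 + 1 + 25]
  = √30
  ≈ 5.477

5.477


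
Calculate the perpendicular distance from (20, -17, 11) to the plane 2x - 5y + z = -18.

distance = |a·x₀ + b·y₀ + c·z₀ - d| / √(a² + b² + c²)
  = |2·20 + (-5)·(-17) + 1·11 - (-18)| / √(2² + (-5)² + 1²)
  = |40 + 85 + 11 + 18| / √(4 + 25 + 1)
  = |154| / √30
  = 154 / 5.477
  ≈ 28.12

28.12


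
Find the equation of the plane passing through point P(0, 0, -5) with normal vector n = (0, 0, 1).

The plane through P with normal n = (a, b, c) satisfies n·(r - P) = 0,
i.e. ax + by + cz = a·x₀ + b·y₀ + c·z₀.
d = 0·0 + 0·0 + 1·(-5)
  = 0 + 0 - 5
  = -5
Equation: z = -5

z = -5


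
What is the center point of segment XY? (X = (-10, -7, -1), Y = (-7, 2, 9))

M = ((x₁+x₂)/2, (y₁+y₂)/2, (z₁+z₂)/2)
  = ((-10 - 7)/2, (-7 + 2)/2, (-1 + 9)/2)
  = (-17/2, -5/2, 8/2)
  = (-8.5, -2.5, 4)

(-8.5, -2.5, 4)


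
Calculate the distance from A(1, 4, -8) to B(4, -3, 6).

d = √[(x₂-x₁)² + (y₂-y₁)² + (z₂-z₁)²]
  = √[3² + (-7)² + 14²]
  = √[9 + 49 + 196]
  = √254
  ≈ 15.94

15.94


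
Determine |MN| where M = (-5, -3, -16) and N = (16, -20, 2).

d = √[(x₂-x₁)² + (y₂-y₁)² + (z₂-z₁)²]
  = √[21² + (-17)² + 18²]
  = √[441 + 289 + 324]
  = √1054
  ≈ 32.47

32.47


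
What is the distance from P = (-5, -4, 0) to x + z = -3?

distance = |a·x₀ + b·y₀ + c·z₀ - d| / √(a² + b² + c²)
  = |1·(-5) + 0·(-4) + 1·0 - (-3)| / √(1² + 0² + 1²)
  = |-5 + 0 + 0 + 3| / √(1 + 0 + 1)
  = |-2| / √2
  = 2 / 1.414
  ≈ 1.414

1.414


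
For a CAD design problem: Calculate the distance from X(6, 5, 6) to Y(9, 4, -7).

d = √[(x₂-x₁)² + (y₂-y₁)² + (z₂-z₁)²]
  = √[3² + (-1)² + (-13)²]
  = √[9 + 1 + 169]
  = √179
  ≈ 13.38

13.38


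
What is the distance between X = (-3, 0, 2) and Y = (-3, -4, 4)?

d = √[(x₂-x₁)² + (y₂-y₁)² + (z₂-z₁)²]
  = √[0² + (-4)² + 2²]
  = √[0 + 16 + 4]
  = √20
  ≈ 4.472

4.472


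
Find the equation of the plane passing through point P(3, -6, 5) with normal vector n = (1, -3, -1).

The plane through P with normal n = (a, b, c) satisfies n·(r - P) = 0,
i.e. ax + by + cz = a·x₀ + b·y₀ + c·z₀.
d = 1·3 + (-3)·(-6) + (-1)·5
  = 3 + 18 - 5
  = 16
Equation: x - 3y - z = 16

x - 3y - z = 16


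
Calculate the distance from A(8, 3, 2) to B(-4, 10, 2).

d = √[(x₂-x₁)² + (y₂-y₁)² + (z₂-z₁)²]
  = √[(-12)² + 7² + 0²]
  = √[144 + 49 + 0]
  = √193
  ≈ 13.89

13.89


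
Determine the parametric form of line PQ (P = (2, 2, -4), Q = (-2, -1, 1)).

Direction vector d = Q - P = (-2 - 2, -1 - 2, 1 + 4) = (-4, -3, 5)
Parametric form r = P + t·d:
x = 2 - 4t, y = 2 - 3t, z = -4 + 5t

x = 2 - 4t, y = 2 - 3t, z = -4 + 5t


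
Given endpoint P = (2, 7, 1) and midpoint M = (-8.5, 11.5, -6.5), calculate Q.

Q = 2M - P
  = (2·(-8.5) - 2, 2·11.5 - 7, 2·(-6.5) - 1)
  = (-17 - 2, 23 - 7, -13 - 1)
  = (-19, 16, -14)

(-19, 16, -14)


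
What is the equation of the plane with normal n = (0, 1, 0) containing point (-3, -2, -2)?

The plane through P with normal n = (a, b, c) satisfies n·(r - P) = 0,
i.e. ax + by + cz = a·x₀ + b·y₀ + c·z₀.
d = 0·(-3) + 1·(-2) + 0·(-2)
  = 0 - 2 + 0
  = -2
Equation: y = -2

y = -2


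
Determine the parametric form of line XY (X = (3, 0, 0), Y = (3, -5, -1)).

Direction vector d = Y - X = (3 - 3, -5 + 0, -1 + 0) = (0, -5, -1)
Parametric form r = X + t·d:
x = 3, y = 0 - 5t, z = 0 - t

x = 3, y = 0 - 5t, z = 0 - t


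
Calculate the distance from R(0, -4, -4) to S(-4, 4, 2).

d = √[(x₂-x₁)² + (y₂-y₁)² + (z₂-z₁)²]
  = √[(-4)² + 8² + 6²]
  = √[16 + 64 + 36]
  = √116
  ≈ 10.77

10.77


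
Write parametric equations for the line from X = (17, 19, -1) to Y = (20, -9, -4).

Direction vector d = Y - X = (20 - 17, -9 - 19, -4 + 1) = (3, -28, -3)
Parametric form r = X + t·d:
x = 17 + 3t, y = 19 - 28t, z = -1 - 3t

x = 17 + 3t, y = 19 - 28t, z = -1 - 3t


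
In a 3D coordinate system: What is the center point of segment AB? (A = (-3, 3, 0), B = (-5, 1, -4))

M = ((x₁+x₂)/2, (y₁+y₂)/2, (z₁+z₂)/2)
  = ((-3 - 5)/2, (3 + 1)/2, (0 - 4)/2)
  = (-8/2, 4/2, -4/2)
  = (-4, 2, -2)

(-4, 2, -2)


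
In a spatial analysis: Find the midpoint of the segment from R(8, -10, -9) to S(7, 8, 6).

M = ((x₁+x₂)/2, (y₁+y₂)/2, (z₁+z₂)/2)
  = ((8 + 7)/2, (-10 + 8)/2, (-9 + 6)/2)
  = (15/2, -2/2, -3/2)
  = (7.5, -1, -1.5)

(7.5, -1, -1.5)


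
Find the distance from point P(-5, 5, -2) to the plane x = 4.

distance = |a·x₀ + b·y₀ + c·z₀ - d| / √(a² + b² + c²)
  = |1·(-5) + 0·5 + 0·(-2) - 4| / √(1² + 0² + 0²)
  = |-5 + 0 + 0 - 4| / √(1 + 0 + 0)
  = |-9| / √1
  = 9 / 1
  ≈ 9

9


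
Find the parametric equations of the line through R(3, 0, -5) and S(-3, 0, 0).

Direction vector d = S - R = (-3 - 3, 0 + 0, 0 + 5) = (-6, 0, 5)
Parametric form r = R + t·d:
x = 3 - 6t, y = 0, z = -5 + 5t

x = 3 - 6t, y = 0, z = -5 + 5t


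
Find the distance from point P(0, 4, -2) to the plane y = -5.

distance = |a·x₀ + b·y₀ + c·z₀ - d| / √(a² + b² + c²)
  = |0·0 + 1·4 + 0·(-2) - (-5)| / √(0² + 1² + 0²)
  = |0 + 4 + 0 + 5| / √(0 + 1 + 0)
  = |9| / √1
  = 9 / 1
  ≈ 9

9


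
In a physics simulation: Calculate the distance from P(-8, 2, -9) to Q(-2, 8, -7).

d = √[(x₂-x₁)² + (y₂-y₁)² + (z₂-z₁)²]
  = √[6² + 6² + 2²]
  = √[36 + 36 + 4]
  = √76
  ≈ 8.718

8.718


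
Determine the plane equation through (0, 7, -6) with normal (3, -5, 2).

The plane through P with normal n = (a, b, c) satisfies n·(r - P) = 0,
i.e. ax + by + cz = a·x₀ + b·y₀ + c·z₀.
d = 3·0 + (-5)·7 + 2·(-6)
  = 0 - 35 - 12
  = -47
Equation: 3x - 5y + 2z = -47

3x - 5y + 2z = -47


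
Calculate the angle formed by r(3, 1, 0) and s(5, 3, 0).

r·s = 3·5 + 1·3 + 0·0 = 15 + 3 + 0 = 18
|r| = √(3² + 1² + 0²) = √10 ≈ 3.162
|s| = √(5² + 3² + 0²) = √34 ≈ 5.831
cos θ = (r·s)/(|r||s|) = 18/(3.162·5.831) ≈ 0.9762
θ = arccos(0.9762) ≈ 12.53°

12.53°


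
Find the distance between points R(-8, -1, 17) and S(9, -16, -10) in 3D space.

d = √[(x₂-x₁)² + (y₂-y₁)² + (z₂-z₁)²]
  = √[17² + (-15)² + (-27)²]
  = √[289 + 225 + 729]
  = √1243
  ≈ 35.26

35.26


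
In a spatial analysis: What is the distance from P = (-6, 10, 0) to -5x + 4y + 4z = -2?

distance = |a·x₀ + b·y₀ + c·z₀ - d| / √(a² + b² + c²)
  = |(-5)·(-6) + 4·10 + 4·0 - (-2)| / √((-5)² + 4² + 4²)
  = |30 + 40 + 0 + 2| / √(25 + 16 + 16)
  = |72| / √57
  = 72 / 7.55
  ≈ 9.537

9.537


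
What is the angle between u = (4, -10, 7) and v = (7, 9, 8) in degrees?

u·v = 4·7 + (-10)·9 + 7·8 = 28 - 90 + 56 = -6
|u| = √(4² + (-10)² + 7²) = √165 ≈ 12.85
|v| = √(7² + 9² + 8²) = √194 ≈ 13.93
cos θ = (u·v)/(|u||v|) = -6/(12.85·13.93) ≈ -0.03354
θ = arccos(-0.03354) ≈ 91.92°

91.92°


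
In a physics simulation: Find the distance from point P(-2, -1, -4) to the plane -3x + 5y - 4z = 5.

distance = |a·x₀ + b·y₀ + c·z₀ - d| / √(a² + b² + c²)
  = |(-3)·(-2) + 5·(-1) + (-4)·(-4) - 5| / √((-3)² + 5² + (-4)²)
  = |6 - 5 + 16 - 5| / √(9 + 25 + 16)
  = |12| / √50
  = 12 / 7.071
  ≈ 1.697

1.697


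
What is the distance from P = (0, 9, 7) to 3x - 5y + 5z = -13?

distance = |a·x₀ + b·y₀ + c·z₀ - d| / √(a² + b² + c²)
  = |3·0 + (-5)·9 + 5·7 - (-13)| / √(3² + (-5)² + 5²)
  = |0 - 45 + 35 + 13| / √(9 + 25 + 25)
  = |3| / √59
  = 3 / 7.681
  ≈ 0.3906

0.3906


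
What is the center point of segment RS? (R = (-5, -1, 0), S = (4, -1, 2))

M = ((x₁+x₂)/2, (y₁+y₂)/2, (z₁+z₂)/2)
  = ((-5 + 4)/2, (-1 - 1)/2, (0 + 2)/2)
  = (-1/2, -2/2, 2/2)
  = (-0.5, -1, 1)

(-0.5, -1, 1)


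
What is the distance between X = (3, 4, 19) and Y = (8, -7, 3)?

d = √[(x₂-x₁)² + (y₂-y₁)² + (z₂-z₁)²]
  = √[5² + (-11)² + (-16)²]
  = √[25 + 121 + 256]
  = √402
  ≈ 20.05

20.05


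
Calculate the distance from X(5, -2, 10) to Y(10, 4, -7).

d = √[(x₂-x₁)² + (y₂-y₁)² + (z₂-z₁)²]
  = √[5² + 6² + (-17)²]
  = √[25 + 36 + 289]
  = √350
  ≈ 18.71

18.71


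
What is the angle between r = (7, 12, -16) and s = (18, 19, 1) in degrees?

r·s = 7·18 + 12·19 + (-16)·1 = 126 + 228 - 16 = 338
|r| = √(7² + 12² + (-16)²) = √449 ≈ 21.19
|s| = √(18² + 19² + 1²) = √686 ≈ 26.19
cos θ = (r·s)/(|r||s|) = 338/(21.19·26.19) ≈ 0.609
θ = arccos(0.609) ≈ 52.48°

52.48°


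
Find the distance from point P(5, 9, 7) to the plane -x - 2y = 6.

distance = |a·x₀ + b·y₀ + c·z₀ - d| / √(a² + b² + c²)
  = |(-1)·5 + (-2)·9 + 0·7 - 6| / √((-1)² + (-2)² + 0²)
  = |-5 - 18 + 0 - 6| / √(1 + 4 + 0)
  = |-29| / √5
  = 29 / 2.236
  ≈ 12.97

12.97


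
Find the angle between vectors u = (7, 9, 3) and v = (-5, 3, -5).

u·v = 7·(-5) + 9·3 + 3·(-5) = -35 + 27 - 15 = -23
|u| = √(7² + 9² + 3²) = √139 ≈ 11.79
|v| = √((-5)² + 3² + (-5)²) = √59 ≈ 7.681
cos θ = (u·v)/(|u||v|) = -23/(11.79·7.681) ≈ -0.254
θ = arccos(-0.254) ≈ 104.7°

104.7°


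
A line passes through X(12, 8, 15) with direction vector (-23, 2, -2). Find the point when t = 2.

P(t) = X + t·d
  = (12 + (-23)·2, 8 + 2·2, 15 + (-2)·2)
  = (12 - 46, 8 + 4, 15 - 4)
  = (-34, 12, 11)

(-34, 12, 11)


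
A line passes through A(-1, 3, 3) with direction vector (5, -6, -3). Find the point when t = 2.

P(t) = A + t·d
  = (-1 + 5·2, 3 + (-6)·2, 3 + (-3)·2)
  = (-1 + 10, 3 - 12, 3 - 6)
  = (9, -9, -3)

(9, -9, -3)


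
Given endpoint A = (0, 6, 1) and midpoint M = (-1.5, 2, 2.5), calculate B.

B = 2M - A
  = (2·(-1.5) - 0, 2·2 - 6, 2·2.5 - 1)
  = (-3 + 0, 4 - 6, 5 - 1)
  = (-3, -2, 4)

(-3, -2, 4)


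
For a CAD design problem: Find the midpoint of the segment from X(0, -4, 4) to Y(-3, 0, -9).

M = ((x₁+x₂)/2, (y₁+y₂)/2, (z₁+z₂)/2)
  = ((0 - 3)/2, (-4 + 0)/2, (4 - 9)/2)
  = (-3/2, -4/2, -5/2)
  = (-1.5, -2, -2.5)

(-1.5, -2, -2.5)


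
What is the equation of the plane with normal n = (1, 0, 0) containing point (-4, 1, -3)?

The plane through P with normal n = (a, b, c) satisfies n·(r - P) = 0,
i.e. ax + by + cz = a·x₀ + b·y₀ + c·z₀.
d = 1·(-4) + 0·1 + 0·(-3)
  = -4 + 0 + 0
  = -4
Equation: x = -4

x = -4


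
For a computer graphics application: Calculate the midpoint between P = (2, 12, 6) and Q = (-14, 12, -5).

M = ((x₁+x₂)/2, (y₁+y₂)/2, (z₁+z₂)/2)
  = ((2 - 14)/2, (12 + 12)/2, (6 - 5)/2)
  = (-12/2, 24/2, 1/2)
  = (-6, 12, 0.5)

(-6, 12, 0.5)


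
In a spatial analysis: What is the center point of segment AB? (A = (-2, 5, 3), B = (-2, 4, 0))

M = ((x₁+x₂)/2, (y₁+y₂)/2, (z₁+z₂)/2)
  = ((-2 - 2)/2, (5 + 4)/2, (3 + 0)/2)
  = (-4/2, 9/2, 3/2)
  = (-2, 4.5, 1.5)

(-2, 4.5, 1.5)


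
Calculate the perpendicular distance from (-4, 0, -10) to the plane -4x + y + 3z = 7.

distance = |a·x₀ + b·y₀ + c·z₀ - d| / √(a² + b² + c²)
  = |(-4)·(-4) + 1·0 + 3·(-10) - 7| / √((-4)² + 1² + 3²)
  = |16 + 0 - 30 - 7| / √(16 + 1 + 9)
  = |-21| / √26
  = 21 / 5.099
  ≈ 4.118

4.118


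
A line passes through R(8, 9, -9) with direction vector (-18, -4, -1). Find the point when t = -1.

P(t) = R + t·d
  = (8 + (-18)·(-1), 9 + (-4)·(-1), -9 + (-1)·(-1))
  = (8 + 18, 9 + 4, -9 + 1)
  = (26, 13, -8)

(26, 13, -8)


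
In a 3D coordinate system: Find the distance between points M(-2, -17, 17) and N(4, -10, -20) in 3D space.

d = √[(x₂-x₁)² + (y₂-y₁)² + (z₂-z₁)²]
  = √[6² + 7² + (-37)²]
  = √[36 + 49 + 1369]
  = √1454
  ≈ 38.13

38.13


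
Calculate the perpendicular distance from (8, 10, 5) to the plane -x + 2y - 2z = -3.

distance = |a·x₀ + b·y₀ + c·z₀ - d| / √(a² + b² + c²)
  = |(-1)·8 + 2·10 + (-2)·5 - (-3)| / √((-1)² + 2² + (-2)²)
  = |-8 + 20 - 10 + 3| / √(1 + 4 + 4)
  = |5| / √9
  = 5 / 3
  ≈ 1.667

1.667


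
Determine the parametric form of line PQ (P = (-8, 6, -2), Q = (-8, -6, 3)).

Direction vector d = Q - P = (-8 + 8, -6 - 6, 3 + 2) = (0, -12, 5)
Parametric form r = P + t·d:
x = -8, y = 6 - 12t, z = -2 + 5t

x = -8, y = 6 - 12t, z = -2 + 5t


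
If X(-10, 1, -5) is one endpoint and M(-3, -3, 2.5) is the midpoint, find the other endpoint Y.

Y = 2M - X
  = (2·(-3) - (-10), 2·(-3) - 1, 2·2.5 - (-5))
  = (-6 + 10, -6 - 1, 5 + 5)
  = (4, -7, 10)

(4, -7, 10)


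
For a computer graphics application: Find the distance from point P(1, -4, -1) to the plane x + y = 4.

distance = |a·x₀ + b·y₀ + c·z₀ - d| / √(a² + b² + c²)
  = |1·1 + 1·(-4) + 0·(-1) - 4| / √(1² + 1² + 0²)
  = |1 - 4 + 0 - 4| / √(1 + 1 + 0)
  = |-7| / √2
  = 7 / 1.414
  ≈ 4.95

4.95


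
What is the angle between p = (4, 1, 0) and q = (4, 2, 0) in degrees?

p·q = 4·4 + 1·2 + 0·0 = 16 + 2 + 0 = 18
|p| = √(4² + 1² + 0²) = √17 ≈ 4.123
|q| = √(4² + 2² + 0²) = √20 ≈ 4.472
cos θ = (p·q)/(|p||q|) = 18/(4.123·4.472) ≈ 0.9762
θ = arccos(0.9762) ≈ 12.53°

12.53°


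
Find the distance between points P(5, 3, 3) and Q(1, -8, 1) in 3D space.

d = √[(x₂-x₁)² + (y₂-y₁)² + (z₂-z₁)²]
  = √[(-4)² + (-11)² + (-2)²]
  = √[16 + 121 + 4]
  = √141
  ≈ 11.87

11.87


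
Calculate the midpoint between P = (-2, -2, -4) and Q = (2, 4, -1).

M = ((x₁+x₂)/2, (y₁+y₂)/2, (z₁+z₂)/2)
  = ((-2 + 2)/2, (-2 + 4)/2, (-4 - 1)/2)
  = (0/2, 2/2, -5/2)
  = (0, 1, -2.5)

(0, 1, -2.5)


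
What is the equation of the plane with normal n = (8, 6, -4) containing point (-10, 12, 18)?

The plane through P with normal n = (a, b, c) satisfies n·(r - P) = 0,
i.e. ax + by + cz = a·x₀ + b·y₀ + c·z₀.
d = 8·(-10) + 6·12 + (-4)·18
  = -80 + 72 - 72
  = -80
Equation: 8x + 6y - 4z = -80

8x + 6y - 4z = -80


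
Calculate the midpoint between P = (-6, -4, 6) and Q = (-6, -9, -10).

M = ((x₁+x₂)/2, (y₁+y₂)/2, (z₁+z₂)/2)
  = ((-6 - 6)/2, (-4 - 9)/2, (6 - 10)/2)
  = (-12/2, -13/2, -4/2)
  = (-6, -6.5, -2)

(-6, -6.5, -2)


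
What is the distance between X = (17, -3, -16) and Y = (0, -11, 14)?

d = √[(x₂-x₁)² + (y₂-y₁)² + (z₂-z₁)²]
  = √[(-17)² + (-8)² + 30²]
  = √[289 + 64 + 900]
  = √1253
  ≈ 35.4

35.4


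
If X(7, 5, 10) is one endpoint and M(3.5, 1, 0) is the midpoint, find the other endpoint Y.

Y = 2M - X
  = (2·3.5 - 7, 2·1 - 5, 2·0 - 10)
  = (7 - 7, 2 - 5, 0 - 10)
  = (0, -3, -10)

(0, -3, -10)


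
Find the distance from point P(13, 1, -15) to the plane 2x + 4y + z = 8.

distance = |a·x₀ + b·y₀ + c·z₀ - d| / √(a² + b² + c²)
  = |2·13 + 4·1 + 1·(-15) - 8| / √(2² + 4² + 1²)
  = |26 + 4 - 15 - 8| / √(4 + 16 + 1)
  = |7| / √21
  = 7 / 4.583
  ≈ 1.528

1.528


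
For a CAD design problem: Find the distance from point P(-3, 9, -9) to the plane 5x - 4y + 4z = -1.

distance = |a·x₀ + b·y₀ + c·z₀ - d| / √(a² + b² + c²)
  = |5·(-3) + (-4)·9 + 4·(-9) - (-1)| / √(5² + (-4)² + 4²)
  = |-15 - 36 - 36 + 1| / √(25 + 16 + 16)
  = |-86| / √57
  = 86 / 7.55
  ≈ 11.39

11.39


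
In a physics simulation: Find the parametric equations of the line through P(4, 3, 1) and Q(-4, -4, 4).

Direction vector d = Q - P = (-4 - 4, -4 - 3, 4 - 1) = (-8, -7, 3)
Parametric form r = P + t·d:
x = 4 - 8t, y = 3 - 7t, z = 1 + 3t

x = 4 - 8t, y = 3 - 7t, z = 1 + 3t


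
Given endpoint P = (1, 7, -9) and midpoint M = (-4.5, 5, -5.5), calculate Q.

Q = 2M - P
  = (2·(-4.5) - 1, 2·5 - 7, 2·(-5.5) - (-9))
  = (-9 - 1, 10 - 7, -11 + 9)
  = (-10, 3, -2)

(-10, 3, -2)


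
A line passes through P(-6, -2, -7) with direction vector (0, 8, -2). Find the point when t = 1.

P(t) = P + t·d
  = (-6 + 0·1, -2 + 8·1, -7 + (-2)·1)
  = (-6 + 0, -2 + 8, -7 - 2)
  = (-6, 6, -9)

(-6, 6, -9)


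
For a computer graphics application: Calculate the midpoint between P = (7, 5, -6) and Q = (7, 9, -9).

M = ((x₁+x₂)/2, (y₁+y₂)/2, (z₁+z₂)/2)
  = ((7 + 7)/2, (5 + 9)/2, (-6 - 9)/2)
  = (14/2, 14/2, -15/2)
  = (7, 7, -7.5)

(7, 7, -7.5)


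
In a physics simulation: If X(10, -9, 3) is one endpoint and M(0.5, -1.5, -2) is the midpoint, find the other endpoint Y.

Y = 2M - X
  = (2·0.5 - 10, 2·(-1.5) - (-9), 2·(-2) - 3)
  = (1 - 10, -3 + 9, -4 - 3)
  = (-9, 6, -7)

(-9, 6, -7)


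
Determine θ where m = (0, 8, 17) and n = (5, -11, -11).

m·n = 0·5 + 8·(-11) + 17·(-11) = 0 - 88 - 187 = -275
|m| = √(0² + 8² + 17²) = √353 ≈ 18.79
|n| = √(5² + (-11)² + (-11)²) = √267 ≈ 16.34
cos θ = (m·n)/(|m||n|) = -275/(18.79·16.34) ≈ -0.8958
θ = arccos(-0.8958) ≈ 153.6°

153.6°


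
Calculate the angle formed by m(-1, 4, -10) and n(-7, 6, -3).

m·n = (-1)·(-7) + 4·6 + (-10)·(-3) = 7 + 24 + 30 = 61
|m| = √((-1)² + 4² + (-10)²) = √117 ≈ 10.82
|n| = √((-7)² + 6² + (-3)²) = √94 ≈ 9.695
cos θ = (m·n)/(|m||n|) = 61/(10.82·9.695) ≈ 0.5817
θ = arccos(0.5817) ≈ 54.43°

54.43°


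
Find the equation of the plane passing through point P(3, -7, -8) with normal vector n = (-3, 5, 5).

The plane through P with normal n = (a, b, c) satisfies n·(r - P) = 0,
i.e. ax + by + cz = a·x₀ + b·y₀ + c·z₀.
d = (-3)·3 + 5·(-7) + 5·(-8)
  = -9 - 35 - 40
  = -84
Equation: -3x + 5y + 5z = -84

-3x + 5y + 5z = -84


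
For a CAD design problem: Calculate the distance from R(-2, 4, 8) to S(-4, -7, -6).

d = √[(x₂-x₁)² + (y₂-y₁)² + (z₂-z₁)²]
  = √[(-2)² + (-11)² + (-14)²]
  = √[4 + 121 + 196]
  = √321
  ≈ 17.92

17.92


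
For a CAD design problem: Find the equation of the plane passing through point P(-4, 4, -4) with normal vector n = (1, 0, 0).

The plane through P with normal n = (a, b, c) satisfies n·(r - P) = 0,
i.e. ax + by + cz = a·x₀ + b·y₀ + c·z₀.
d = 1·(-4) + 0·4 + 0·(-4)
  = -4 + 0 + 0
  = -4
Equation: x = -4

x = -4


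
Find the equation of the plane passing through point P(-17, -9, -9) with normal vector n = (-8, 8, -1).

The plane through P with normal n = (a, b, c) satisfies n·(r - P) = 0,
i.e. ax + by + cz = a·x₀ + b·y₀ + c·z₀.
d = (-8)·(-17) + 8·(-9) + (-1)·(-9)
  = 136 - 72 + 9
  = 73
Equation: -8x + 8y - z = 73

-8x + 8y - z = 73


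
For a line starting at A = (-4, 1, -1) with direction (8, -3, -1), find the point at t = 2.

P(t) = A + t·d
  = (-4 + 8·2, 1 + (-3)·2, -1 + (-1)·2)
  = (-4 + 16, 1 - 6, -1 - 2)
  = (12, -5, -3)

(12, -5, -3)


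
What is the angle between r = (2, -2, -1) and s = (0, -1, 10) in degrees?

r·s = 2·0 + (-2)·(-1) + (-1)·10 = 0 + 2 - 10 = -8
|r| = √(2² + (-2)² + (-1)²) = √9 ≈ 3
|s| = √(0² + (-1)² + 10²) = √101 ≈ 10.05
cos θ = (r·s)/(|r||s|) = -8/(3·10.05) ≈ -0.2653
θ = arccos(-0.2653) ≈ 105.4°

105.4°


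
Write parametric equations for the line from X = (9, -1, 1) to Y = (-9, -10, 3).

Direction vector d = Y - X = (-9 - 9, -10 + 1, 3 - 1) = (-18, -9, 2)
Parametric form r = X + t·d:
x = 9 - 18t, y = -1 - 9t, z = 1 + 2t

x = 9 - 18t, y = -1 - 9t, z = 1 + 2t


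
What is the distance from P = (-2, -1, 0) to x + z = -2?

distance = |a·x₀ + b·y₀ + c·z₀ - d| / √(a² + b² + c²)
  = |1·(-2) + 0·(-1) + 1·0 - (-2)| / √(1² + 0² + 1²)
  = |-2 + 0 + 0 + 2| / √(1 + 0 + 1)
  = |0| / √2
  = 0 / 1.414
  ≈ 0

0


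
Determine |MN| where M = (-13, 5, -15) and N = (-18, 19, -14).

d = √[(x₂-x₁)² + (y₂-y₁)² + (z₂-z₁)²]
  = √[(-5)² + 14² + 1²]
  = √[25 + 196 + 1]
  = √222
  ≈ 14.9

14.9


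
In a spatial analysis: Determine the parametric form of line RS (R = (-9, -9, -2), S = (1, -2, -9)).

Direction vector d = S - R = (1 + 9, -2 + 9, -9 + 2) = (10, 7, -7)
Parametric form r = R + t·d:
x = -9 + 10t, y = -9 + 7t, z = -2 - 7t

x = -9 + 10t, y = -9 + 7t, z = -2 - 7t


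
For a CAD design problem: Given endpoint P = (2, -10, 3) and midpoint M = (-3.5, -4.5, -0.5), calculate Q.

Q = 2M - P
  = (2·(-3.5) - 2, 2·(-4.5) - (-10), 2·(-0.5) - 3)
  = (-7 - 2, -9 + 10, -1 - 3)
  = (-9, 1, -4)

(-9, 1, -4)


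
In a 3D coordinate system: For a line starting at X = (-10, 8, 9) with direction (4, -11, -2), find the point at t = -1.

P(t) = X + t·d
  = (-10 + 4·(-1), 8 + (-11)·(-1), 9 + (-2)·(-1))
  = (-10 - 4, 8 + 11, 9 + 2)
  = (-14, 19, 11)

(-14, 19, 11)


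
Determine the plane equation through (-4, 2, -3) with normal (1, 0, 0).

The plane through P with normal n = (a, b, c) satisfies n·(r - P) = 0,
i.e. ax + by + cz = a·x₀ + b·y₀ + c·z₀.
d = 1·(-4) + 0·2 + 0·(-3)
  = -4 + 0 + 0
  = -4
Equation: x = -4

x = -4


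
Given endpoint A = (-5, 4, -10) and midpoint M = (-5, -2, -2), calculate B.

B = 2M - A
  = (2·(-5) - (-5), 2·(-2) - 4, 2·(-2) - (-10))
  = (-10 + 5, -4 - 4, -4 + 10)
  = (-5, -8, 6)

(-5, -8, 6)


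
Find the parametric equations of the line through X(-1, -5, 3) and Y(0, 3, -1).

Direction vector d = Y - X = (0 + 1, 3 + 5, -1 - 3) = (1, 8, -4)
Parametric form r = X + t·d:
x = -1 + t, y = -5 + 8t, z = 3 - 4t

x = -1 + t, y = -5 + 8t, z = 3 - 4t


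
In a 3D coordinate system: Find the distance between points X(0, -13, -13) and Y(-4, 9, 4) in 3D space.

d = √[(x₂-x₁)² + (y₂-y₁)² + (z₂-z₁)²]
  = √[(-4)² + 22² + 17²]
  = √[16 + 484 + 289]
  = √789
  ≈ 28.09

28.09


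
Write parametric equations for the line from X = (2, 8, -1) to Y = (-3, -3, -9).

Direction vector d = Y - X = (-3 - 2, -3 - 8, -9 + 1) = (-5, -11, -8)
Parametric form r = X + t·d:
x = 2 - 5t, y = 8 - 11t, z = -1 - 8t

x = 2 - 5t, y = 8 - 11t, z = -1 - 8t


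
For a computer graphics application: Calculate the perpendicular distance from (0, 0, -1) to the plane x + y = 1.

distance = |a·x₀ + b·y₀ + c·z₀ - d| / √(a² + b² + c²)
  = |1·0 + 1·0 + 0·(-1) - 1| / √(1² + 1² + 0²)
  = |0 + 0 + 0 - 1| / √(1 + 1 + 0)
  = |-1| / √2
  = 1 / 1.414
  ≈ 0.7071

0.7071


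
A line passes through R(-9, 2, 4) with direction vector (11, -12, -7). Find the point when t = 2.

P(t) = R + t·d
  = (-9 + 11·2, 2 + (-12)·2, 4 + (-7)·2)
  = (-9 + 22, 2 - 24, 4 - 14)
  = (13, -22, -10)

(13, -22, -10)


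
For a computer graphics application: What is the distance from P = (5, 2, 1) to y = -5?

distance = |a·x₀ + b·y₀ + c·z₀ - d| / √(a² + b² + c²)
  = |0·5 + 1·2 + 0·1 - (-5)| / √(0² + 1² + 0²)
  = |0 + 2 + 0 + 5| / √(0 + 1 + 0)
  = |7| / √1
  = 7 / 1
  ≈ 7

7


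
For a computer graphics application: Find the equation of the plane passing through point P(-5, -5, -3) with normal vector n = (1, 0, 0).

The plane through P with normal n = (a, b, c) satisfies n·(r - P) = 0,
i.e. ax + by + cz = a·x₀ + b·y₀ + c·z₀.
d = 1·(-5) + 0·(-5) + 0·(-3)
  = -5 + 0 + 0
  = -5
Equation: x = -5

x = -5


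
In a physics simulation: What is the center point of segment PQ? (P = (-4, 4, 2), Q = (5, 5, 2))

M = ((x₁+x₂)/2, (y₁+y₂)/2, (z₁+z₂)/2)
  = ((-4 + 5)/2, (4 + 5)/2, (2 + 2)/2)
  = (1/2, 9/2, 4/2)
  = (0.5, 4.5, 2)

(0.5, 4.5, 2)


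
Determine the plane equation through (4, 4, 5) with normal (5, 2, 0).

The plane through P with normal n = (a, b, c) satisfies n·(r - P) = 0,
i.e. ax + by + cz = a·x₀ + b·y₀ + c·z₀.
d = 5·4 + 2·4 + 0·5
  = 20 + 8 + 0
  = 28
Equation: 5x + 2y = 28

5x + 2y = 28


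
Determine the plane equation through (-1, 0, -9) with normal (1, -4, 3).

The plane through P with normal n = (a, b, c) satisfies n·(r - P) = 0,
i.e. ax + by + cz = a·x₀ + b·y₀ + c·z₀.
d = 1·(-1) + (-4)·0 + 3·(-9)
  = -1 + 0 - 27
  = -28
Equation: x - 4y + 3z = -28

x - 4y + 3z = -28


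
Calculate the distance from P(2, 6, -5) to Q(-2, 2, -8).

d = √[(x₂-x₁)² + (y₂-y₁)² + (z₂-z₁)²]
  = √[(-4)² + (-4)² + (-3)²]
  = √[16 + 16 + 9]
  = √41
  ≈ 6.403

6.403


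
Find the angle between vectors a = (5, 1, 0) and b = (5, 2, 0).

a·b = 5·5 + 1·2 + 0·0 = 25 + 2 + 0 = 27
|a| = √(5² + 1² + 0²) = √26 ≈ 5.099
|b| = √(5² + 2² + 0²) = √29 ≈ 5.385
cos θ = (a·b)/(|a||b|) = 27/(5.099·5.385) ≈ 0.9833
θ = arccos(0.9833) ≈ 10.49°

10.49°


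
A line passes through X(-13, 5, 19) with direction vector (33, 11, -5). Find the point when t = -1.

P(t) = X + t·d
  = (-13 + 33·(-1), 5 + 11·(-1), 19 + (-5)·(-1))
  = (-13 - 33, 5 - 11, 19 + 5)
  = (-46, -6, 24)

(-46, -6, 24)


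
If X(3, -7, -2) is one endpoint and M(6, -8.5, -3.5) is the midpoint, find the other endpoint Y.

Y = 2M - X
  = (2·6 - 3, 2·(-8.5) - (-7), 2·(-3.5) - (-2))
  = (12 - 3, -17 + 7, -7 + 2)
  = (9, -10, -5)

(9, -10, -5)


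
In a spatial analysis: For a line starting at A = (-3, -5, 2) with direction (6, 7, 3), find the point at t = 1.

P(t) = A + t·d
  = (-3 + 6·1, -5 + 7·1, 2 + 3·1)
  = (-3 + 6, -5 + 7, 2 + 3)
  = (3, 2, 5)

(3, 2, 5)


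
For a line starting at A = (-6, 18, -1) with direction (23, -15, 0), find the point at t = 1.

P(t) = A + t·d
  = (-6 + 23·1, 18 + (-15)·1, -1 + 0·1)
  = (-6 + 23, 18 - 15, -1 + 0)
  = (17, 3, -1)

(17, 3, -1)


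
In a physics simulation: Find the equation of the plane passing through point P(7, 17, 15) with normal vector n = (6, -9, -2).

The plane through P with normal n = (a, b, c) satisfies n·(r - P) = 0,
i.e. ax + by + cz = a·x₀ + b·y₀ + c·z₀.
d = 6·7 + (-9)·17 + (-2)·15
  = 42 - 153 - 30
  = -141
Equation: 6x - 9y - 2z = -141

6x - 9y - 2z = -141


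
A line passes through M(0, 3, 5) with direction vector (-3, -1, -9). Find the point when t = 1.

P(t) = M + t·d
  = (0 + (-3)·1, 3 + (-1)·1, 5 + (-9)·1)
  = (0 - 3, 3 - 1, 5 - 9)
  = (-3, 2, -4)

(-3, 2, -4)


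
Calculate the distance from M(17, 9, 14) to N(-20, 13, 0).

d = √[(x₂-x₁)² + (y₂-y₁)² + (z₂-z₁)²]
  = √[(-37)² + 4² + (-14)²]
  = √[1369 + 16 + 196]
  = √1581
  ≈ 39.76

39.76


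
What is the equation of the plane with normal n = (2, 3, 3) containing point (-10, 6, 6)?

The plane through P with normal n = (a, b, c) satisfies n·(r - P) = 0,
i.e. ax + by + cz = a·x₀ + b·y₀ + c·z₀.
d = 2·(-10) + 3·6 + 3·6
  = -20 + 18 + 18
  = 16
Equation: 2x + 3y + 3z = 16

2x + 3y + 3z = 16


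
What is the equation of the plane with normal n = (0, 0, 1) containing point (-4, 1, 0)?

The plane through P with normal n = (a, b, c) satisfies n·(r - P) = 0,
i.e. ax + by + cz = a·x₀ + b·y₀ + c·z₀.
d = 0·(-4) + 0·1 + 1·0
  = 0 + 0 + 0
  = 0
Equation: z = 0

z = 0


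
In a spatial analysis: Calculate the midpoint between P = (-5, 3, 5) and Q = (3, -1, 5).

M = ((x₁+x₂)/2, (y₁+y₂)/2, (z₁+z₂)/2)
  = ((-5 + 3)/2, (3 - 1)/2, (5 + 5)/2)
  = (-2/2, 2/2, 10/2)
  = (-1, 1, 5)

(-1, 1, 5)


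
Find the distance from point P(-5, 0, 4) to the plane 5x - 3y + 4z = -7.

distance = |a·x₀ + b·y₀ + c·z₀ - d| / √(a² + b² + c²)
  = |5·(-5) + (-3)·0 + 4·4 - (-7)| / √(5² + (-3)² + 4²)
  = |-25 + 0 + 16 + 7| / √(25 + 9 + 16)
  = |-2| / √50
  = 2 / 7.071
  ≈ 0.2828

0.2828


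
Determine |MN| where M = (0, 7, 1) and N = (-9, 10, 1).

d = √[(x₂-x₁)² + (y₂-y₁)² + (z₂-z₁)²]
  = √[(-9)² + 3² + 0²]
  = √[81 + 9 + 0]
  = √90
  ≈ 9.487

9.487


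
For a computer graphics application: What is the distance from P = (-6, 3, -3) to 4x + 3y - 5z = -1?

distance = |a·x₀ + b·y₀ + c·z₀ - d| / √(a² + b² + c²)
  = |4·(-6) + 3·3 + (-5)·(-3) - (-1)| / √(4² + 3² + (-5)²)
  = |-24 + 9 + 15 + 1| / √(16 + 9 + 25)
  = |1| / √50
  = 1 / 7.071
  ≈ 0.1414

0.1414


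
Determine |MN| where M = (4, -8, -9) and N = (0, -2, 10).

d = √[(x₂-x₁)² + (y₂-y₁)² + (z₂-z₁)²]
  = √[(-4)² + 6² + 19²]
  = √[16 + 36 + 361]
  = √413
  ≈ 20.32

20.32


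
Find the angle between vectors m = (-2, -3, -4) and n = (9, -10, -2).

m·n = (-2)·9 + (-3)·(-10) + (-4)·(-2) = -18 + 30 + 8 = 20
|m| = √((-2)² + (-3)² + (-4)²) = √29 ≈ 5.385
|n| = √(9² + (-10)² + (-2)²) = √185 ≈ 13.6
cos θ = (m·n)/(|m||n|) = 20/(5.385·13.6) ≈ 0.2731
θ = arccos(0.2731) ≈ 74.15°

74.15°


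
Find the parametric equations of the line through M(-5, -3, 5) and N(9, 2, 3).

Direction vector d = N - M = (9 + 5, 2 + 3, 3 - 5) = (14, 5, -2)
Parametric form r = M + t·d:
x = -5 + 14t, y = -3 + 5t, z = 5 - 2t

x = -5 + 14t, y = -3 + 5t, z = 5 - 2t


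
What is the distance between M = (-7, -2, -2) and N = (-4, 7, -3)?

d = √[(x₂-x₁)² + (y₂-y₁)² + (z₂-z₁)²]
  = √[3² + 9² + (-1)²]
  = √[9 + 81 + 1]
  = √91
  ≈ 9.539

9.539


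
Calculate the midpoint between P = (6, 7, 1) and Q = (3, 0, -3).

M = ((x₁+x₂)/2, (y₁+y₂)/2, (z₁+z₂)/2)
  = ((6 + 3)/2, (7 + 0)/2, (1 - 3)/2)
  = (9/2, 7/2, -2/2)
  = (4.5, 3.5, -1)

(4.5, 3.5, -1)


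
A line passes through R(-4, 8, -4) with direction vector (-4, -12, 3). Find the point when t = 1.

P(t) = R + t·d
  = (-4 + (-4)·1, 8 + (-12)·1, -4 + 3·1)
  = (-4 - 4, 8 - 12, -4 + 3)
  = (-8, -4, -1)

(-8, -4, -1)


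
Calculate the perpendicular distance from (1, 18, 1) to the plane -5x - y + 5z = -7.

distance = |a·x₀ + b·y₀ + c·z₀ - d| / √(a² + b² + c²)
  = |(-5)·1 + (-1)·18 + 5·1 - (-7)| / √((-5)² + (-1)² + 5²)
  = |-5 - 18 + 5 + 7| / √(25 + 1 + 25)
  = |-11| / √51
  = 11 / 7.141
  ≈ 1.54

1.54


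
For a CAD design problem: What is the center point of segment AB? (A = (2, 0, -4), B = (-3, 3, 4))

M = ((x₁+x₂)/2, (y₁+y₂)/2, (z₁+z₂)/2)
  = ((2 - 3)/2, (0 + 3)/2, (-4 + 4)/2)
  = (-1/2, 3/2, 0/2)
  = (-0.5, 1.5, 0)

(-0.5, 1.5, 0)


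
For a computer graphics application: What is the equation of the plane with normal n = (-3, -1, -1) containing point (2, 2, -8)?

The plane through P with normal n = (a, b, c) satisfies n·(r - P) = 0,
i.e. ax + by + cz = a·x₀ + b·y₀ + c·z₀.
d = (-3)·2 + (-1)·2 + (-1)·(-8)
  = -6 - 2 + 8
  = 0
Equation: -3x - y - z = 0

-3x - y - z = 0


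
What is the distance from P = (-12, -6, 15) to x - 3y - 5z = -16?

distance = |a·x₀ + b·y₀ + c·z₀ - d| / √(a² + b² + c²)
  = |1·(-12) + (-3)·(-6) + (-5)·15 - (-16)| / √(1² + (-3)² + (-5)²)
  = |-12 + 18 - 75 + 16| / √(1 + 9 + 25)
  = |-53| / √35
  = 53 / 5.916
  ≈ 8.959

8.959


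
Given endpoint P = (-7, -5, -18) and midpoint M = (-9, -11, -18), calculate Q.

Q = 2M - P
  = (2·(-9) - (-7), 2·(-11) - (-5), 2·(-18) - (-18))
  = (-18 + 7, -22 + 5, -36 + 18)
  = (-11, -17, -18)

(-11, -17, -18)


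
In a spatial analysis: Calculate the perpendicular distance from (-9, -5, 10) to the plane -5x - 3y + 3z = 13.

distance = |a·x₀ + b·y₀ + c·z₀ - d| / √(a² + b² + c²)
  = |(-5)·(-9) + (-3)·(-5) + 3·10 - 13| / √((-5)² + (-3)² + 3²)
  = |45 + 15 + 30 - 13| / √(25 + 9 + 9)
  = |77| / √43
  = 77 / 6.557
  ≈ 11.74

11.74


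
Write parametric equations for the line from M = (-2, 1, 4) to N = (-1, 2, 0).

Direction vector d = N - M = (-1 + 2, 2 - 1, 0 - 4) = (1, 1, -4)
Parametric form r = M + t·d:
x = -2 + t, y = 1 + t, z = 4 - 4t

x = -2 + t, y = 1 + t, z = 4 - 4t


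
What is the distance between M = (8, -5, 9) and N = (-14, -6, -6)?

d = √[(x₂-x₁)² + (y₂-y₁)² + (z₂-z₁)²]
  = √[(-22)² + (-1)² + (-15)²]
  = √[484 + 1 + 225]
  = √710
  ≈ 26.65

26.65


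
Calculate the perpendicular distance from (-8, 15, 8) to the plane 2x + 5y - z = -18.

distance = |a·x₀ + b·y₀ + c·z₀ - d| / √(a² + b² + c²)
  = |2·(-8) + 5·15 + (-1)·8 - (-18)| / √(2² + 5² + (-1)²)
  = |-16 + 75 - 8 + 18| / √(4 + 25 + 1)
  = |69| / √30
  = 69 / 5.477
  ≈ 12.6

12.6


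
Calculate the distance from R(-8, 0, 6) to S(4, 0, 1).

d = √[(x₂-x₁)² + (y₂-y₁)² + (z₂-z₁)²]
  = √[12² + 0² + (-5)²]
  = √[144 + 0 + 25]
  = √169
  ≈ 13

13


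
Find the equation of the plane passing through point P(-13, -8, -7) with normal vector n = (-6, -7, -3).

The plane through P with normal n = (a, b, c) satisfies n·(r - P) = 0,
i.e. ax + by + cz = a·x₀ + b·y₀ + c·z₀.
d = (-6)·(-13) + (-7)·(-8) + (-3)·(-7)
  = 78 + 56 + 21
  = 155
Equation: -6x - 7y - 3z = 155

-6x - 7y - 3z = 155


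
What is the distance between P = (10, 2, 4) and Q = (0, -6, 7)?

d = √[(x₂-x₁)² + (y₂-y₁)² + (z₂-z₁)²]
  = √[(-10)² + (-8)² + 3²]
  = √[100 + 64 + 9]
  = √173
  ≈ 13.15

13.15


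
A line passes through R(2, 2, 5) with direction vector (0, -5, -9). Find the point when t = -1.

P(t) = R + t·d
  = (2 + 0·(-1), 2 + (-5)·(-1), 5 + (-9)·(-1))
  = (2 + 0, 2 + 5, 5 + 9)
  = (2, 7, 14)

(2, 7, 14)


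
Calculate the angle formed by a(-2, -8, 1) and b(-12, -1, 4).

a·b = (-2)·(-12) + (-8)·(-1) + 1·4 = 24 + 8 + 4 = 36
|a| = √((-2)² + (-8)² + 1²) = √69 ≈ 8.307
|b| = √((-12)² + (-1)² + 4²) = √161 ≈ 12.69
cos θ = (a·b)/(|a||b|) = 36/(8.307·12.69) ≈ 0.3416
θ = arccos(0.3416) ≈ 70.03°

70.03°


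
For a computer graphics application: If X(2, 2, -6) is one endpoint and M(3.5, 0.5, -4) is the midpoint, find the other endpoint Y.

Y = 2M - X
  = (2·3.5 - 2, 2·0.5 - 2, 2·(-4) - (-6))
  = (7 - 2, 1 - 2, -8 + 6)
  = (5, -1, -2)

(5, -1, -2)


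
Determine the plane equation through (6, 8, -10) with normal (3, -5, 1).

The plane through P with normal n = (a, b, c) satisfies n·(r - P) = 0,
i.e. ax + by + cz = a·x₀ + b·y₀ + c·z₀.
d = 3·6 + (-5)·8 + 1·(-10)
  = 18 - 40 - 10
  = -32
Equation: 3x - 5y + z = -32

3x - 5y + z = -32


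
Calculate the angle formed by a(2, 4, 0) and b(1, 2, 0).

a·b = 2·1 + 4·2 + 0·0 = 2 + 8 + 0 = 10
|a| = √(2² + 4² + 0²) = √20 ≈ 4.472
|b| = √(1² + 2² + 0²) = √5 ≈ 2.236
cos θ = (a·b)/(|a||b|) = 10/(4.472·2.236) ≈ 1
θ = arccos(1) ≈ 0°

0°


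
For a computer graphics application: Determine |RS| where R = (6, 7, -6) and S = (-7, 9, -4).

d = √[(x₂-x₁)² + (y₂-y₁)² + (z₂-z₁)²]
  = √[(-13)² + 2² + 2²]
  = √[169 + 4 + 4]
  = √177
  ≈ 13.3

13.3


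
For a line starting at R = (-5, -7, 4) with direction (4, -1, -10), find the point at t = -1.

P(t) = R + t·d
  = (-5 + 4·(-1), -7 + (-1)·(-1), 4 + (-10)·(-1))
  = (-5 - 4, -7 + 1, 4 + 10)
  = (-9, -6, 14)

(-9, -6, 14)


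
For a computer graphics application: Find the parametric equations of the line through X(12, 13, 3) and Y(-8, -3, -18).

Direction vector d = Y - X = (-8 - 12, -3 - 13, -18 - 3) = (-20, -16, -21)
Parametric form r = X + t·d:
x = 12 - 20t, y = 13 - 16t, z = 3 - 21t

x = 12 - 20t, y = 13 - 16t, z = 3 - 21t


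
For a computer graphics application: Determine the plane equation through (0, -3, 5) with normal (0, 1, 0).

The plane through P with normal n = (a, b, c) satisfies n·(r - P) = 0,
i.e. ax + by + cz = a·x₀ + b·y₀ + c·z₀.
d = 0·0 + 1·(-3) + 0·5
  = 0 - 3 + 0
  = -3
Equation: y = -3

y = -3


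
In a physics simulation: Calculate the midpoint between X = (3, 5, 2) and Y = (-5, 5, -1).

M = ((x₁+x₂)/2, (y₁+y₂)/2, (z₁+z₂)/2)
  = ((3 - 5)/2, (5 + 5)/2, (2 - 1)/2)
  = (-2/2, 10/2, 1/2)
  = (-1, 5, 0.5)

(-1, 5, 0.5)


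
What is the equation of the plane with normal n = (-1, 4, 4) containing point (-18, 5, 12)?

The plane through P with normal n = (a, b, c) satisfies n·(r - P) = 0,
i.e. ax + by + cz = a·x₀ + b·y₀ + c·z₀.
d = (-1)·(-18) + 4·5 + 4·12
  = 18 + 20 + 48
  = 86
Equation: -x + 4y + 4z = 86

-x + 4y + 4z = 86


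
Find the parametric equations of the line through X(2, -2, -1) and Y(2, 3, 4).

Direction vector d = Y - X = (2 - 2, 3 + 2, 4 + 1) = (0, 5, 5)
Parametric form r = X + t·d:
x = 2, y = -2 + 5t, z = -1 + 5t

x = 2, y = -2 + 5t, z = -1 + 5t


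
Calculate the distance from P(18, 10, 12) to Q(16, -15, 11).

d = √[(x₂-x₁)² + (y₂-y₁)² + (z₂-z₁)²]
  = √[(-2)² + (-25)² + (-1)²]
  = √[4 + 625 + 1]
  = √630
  ≈ 25.1

25.1


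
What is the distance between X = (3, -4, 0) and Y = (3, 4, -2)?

d = √[(x₂-x₁)² + (y₂-y₁)² + (z₂-z₁)²]
  = √[0² + 8² + (-2)²]
  = √[0 + 64 + 4]
  = √68
  ≈ 8.246

8.246


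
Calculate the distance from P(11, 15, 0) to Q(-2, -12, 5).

d = √[(x₂-x₁)² + (y₂-y₁)² + (z₂-z₁)²]
  = √[(-13)² + (-27)² + 5²]
  = √[169 + 729 + 25]
  = √923
  ≈ 30.38

30.38


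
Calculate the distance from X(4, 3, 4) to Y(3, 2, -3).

d = √[(x₂-x₁)² + (y₂-y₁)² + (z₂-z₁)²]
  = √[(-1)² + (-1)² + (-7)²]
  = √[1 + 1 + 49]
  = √51
  ≈ 7.141

7.141


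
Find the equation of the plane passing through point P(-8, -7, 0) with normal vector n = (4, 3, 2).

The plane through P with normal n = (a, b, c) satisfies n·(r - P) = 0,
i.e. ax + by + cz = a·x₀ + b·y₀ + c·z₀.
d = 4·(-8) + 3·(-7) + 2·0
  = -32 - 21 + 0
  = -53
Equation: 4x + 3y + 2z = -53

4x + 3y + 2z = -53


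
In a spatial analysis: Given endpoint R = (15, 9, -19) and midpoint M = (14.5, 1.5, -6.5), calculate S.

S = 2M - R
  = (2·14.5 - 15, 2·1.5 - 9, 2·(-6.5) - (-19))
  = (29 - 15, 3 - 9, -13 + 19)
  = (14, -6, 6)

(14, -6, 6)


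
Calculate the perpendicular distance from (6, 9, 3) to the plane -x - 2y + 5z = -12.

distance = |a·x₀ + b·y₀ + c·z₀ - d| / √(a² + b² + c²)
  = |(-1)·6 + (-2)·9 + 5·3 - (-12)| / √((-1)² + (-2)² + 5²)
  = |-6 - 18 + 15 + 12| / √(1 + 4 + 25)
  = |3| / √30
  = 3 / 5.477
  ≈ 0.5477

0.5477


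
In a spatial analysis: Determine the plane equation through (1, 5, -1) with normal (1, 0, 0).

The plane through P with normal n = (a, b, c) satisfies n·(r - P) = 0,
i.e. ax + by + cz = a·x₀ + b·y₀ + c·z₀.
d = 1·1 + 0·5 + 0·(-1)
  = 1 + 0 + 0
  = 1
Equation: x = 1

x = 1


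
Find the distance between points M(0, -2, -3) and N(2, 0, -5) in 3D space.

d = √[(x₂-x₁)² + (y₂-y₁)² + (z₂-z₁)²]
  = √[2² + 2² + (-2)²]
  = √[4 + 4 + 4]
  = √12
  ≈ 3.464

3.464


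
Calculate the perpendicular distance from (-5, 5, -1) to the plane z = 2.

distance = |a·x₀ + b·y₀ + c·z₀ - d| / √(a² + b² + c²)
  = |0·(-5) + 0·5 + 1·(-1) - 2| / √(0² + 0² + 1²)
  = |0 + 0 - 1 - 2| / √(0 + 0 + 1)
  = |-3| / √1
  = 3 / 1
  ≈ 3

3


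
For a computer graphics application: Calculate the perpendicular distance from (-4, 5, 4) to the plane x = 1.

distance = |a·x₀ + b·y₀ + c·z₀ - d| / √(a² + b² + c²)
  = |1·(-4) + 0·5 + 0·4 - 1| / √(1² + 0² + 0²)
  = |-4 + 0 + 0 - 1| / √(1 + 0 + 0)
  = |-5| / √1
  = 5 / 1
  ≈ 5

5


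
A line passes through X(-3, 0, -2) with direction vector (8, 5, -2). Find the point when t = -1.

P(t) = X + t·d
  = (-3 + 8·(-1), 0 + 5·(-1), -2 + (-2)·(-1))
  = (-3 - 8, 0 - 5, -2 + 2)
  = (-11, -5, 0)

(-11, -5, 0)
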